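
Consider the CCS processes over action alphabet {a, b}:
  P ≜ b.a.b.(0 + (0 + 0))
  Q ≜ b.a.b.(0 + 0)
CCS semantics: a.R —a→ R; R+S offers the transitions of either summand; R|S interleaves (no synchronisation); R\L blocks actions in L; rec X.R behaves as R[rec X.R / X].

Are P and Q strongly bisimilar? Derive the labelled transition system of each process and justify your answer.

YES

Reachable graph of P (4 states):
  p0 = b.a.b.(0 + (0 + 0)) → =b=> p1
  p1 = a.b.(0 + (0 + 0)) → =a=> p2
  p2 = b.(0 + (0 + 0)) → =b=> p3
  p3 = 0 + (0 + 0) → deadlocked
Reachable graph of Q (4 states):
  q0 = b.a.b.(0 + 0) → =b=> q1
  q1 = a.b.(0 + 0) → =a=> q2
  q2 = b.(0 + 0) → =b=> q3
  q3 = 0 + 0 → deadlocked
Bisimilarity quotient blocks:
  B0 = {p0, q0}
  B1 = {p1, q1}
  B2 = {p2, q2}
  B3 = {p3, q3}
p0 ∈ B0, q0 ∈ B0 → same block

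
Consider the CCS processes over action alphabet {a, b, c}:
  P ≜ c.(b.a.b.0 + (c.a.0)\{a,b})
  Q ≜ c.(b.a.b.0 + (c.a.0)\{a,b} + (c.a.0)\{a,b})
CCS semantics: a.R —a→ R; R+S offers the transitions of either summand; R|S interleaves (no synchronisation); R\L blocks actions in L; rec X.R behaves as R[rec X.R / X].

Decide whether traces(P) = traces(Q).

Reachable graph of P (6 states):
  u0 = c.(b.a.b.0 + (c.a.0)\{a,b}) ⊢ —c→ u1
  u1 = b.a.b.0 + (c.a.0)\{a,b} ⊢ —b→ u2, —c→ u3
  u2 = a.b.0 ⊢ —a→ u4
  u3 = (a.0)\{a,b} ⊢ deadlocked
  u4 = b.0 ⊢ —b→ u5
  u5 = 0 ⊢ deadlocked
Reachable graph of Q (6 states):
  v0 = c.(b.a.b.0 + (c.a.0)\{a,b} + (c.a.0)\{a,b}) ⊢ —c→ v1
  v1 = b.a.b.0 + (c.a.0)\{a,b} + (c.a.0)\{a,b} ⊢ —b→ v2, —c→ v3
  v2 = a.b.0 ⊢ —a→ v4
  v3 = (a.0)\{a,b} ⊢ deadlocked
  v4 = b.0 ⊢ —b→ v5
  v5 = 0 ⊢ deadlocked
Partition-refinement fixed point:
  B0 = {u0, v0}
  B1 = {u1, v1}
  B2 = {u3, u5, v3, v5}
  B3 = {u2, v2}
  B4 = {u4, v4}
u0 ∈ B0, v0 ∈ B0 → same block
Bisimilar ⇒ trace-equivalent.

traces(P) = traces(Q)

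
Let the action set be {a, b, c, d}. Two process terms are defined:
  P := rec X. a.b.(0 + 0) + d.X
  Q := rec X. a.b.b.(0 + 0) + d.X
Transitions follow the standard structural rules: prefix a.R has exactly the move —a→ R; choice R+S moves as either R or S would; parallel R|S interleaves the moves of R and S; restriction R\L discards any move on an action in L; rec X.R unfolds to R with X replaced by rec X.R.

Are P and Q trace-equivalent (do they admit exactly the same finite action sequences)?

traces(P) ≠ traces(Q) — witness ⟨abb⟩

Reachable graph of P (3 states):
  p0 = rec X. a.b.(0 + 0) + d.X ⊢ -a-> p1, -d-> p0
  p1 = b.(0 + 0) ⊢ -b-> p2
  p2 = 0 + 0 ⊢ stopped
Reachable graph of Q (4 states):
  q0 = rec X. a.b.b.(0 + 0) + d.X ⊢ -a-> q1, -d-> q0
  q1 = b.b.(0 + 0) ⊢ -b-> q2
  q2 = b.(0 + 0) ⊢ -b-> q3
  q3 = 0 + 0 ⊢ stopped
Trace ⟨abb⟩ through Q, begin at {q0}:
  [1] a ⇒ {q1}
  [2] b ⇒ {q2}
  [3] b ⇒ {q3}
  Q completes σ.
Trace ⟨abb⟩ through P, begin at {p0}:
  [1] a ⇒ {p1}
  [2] b ⇒ {p2}
  [3] b ⇒ ∅ (P stuck)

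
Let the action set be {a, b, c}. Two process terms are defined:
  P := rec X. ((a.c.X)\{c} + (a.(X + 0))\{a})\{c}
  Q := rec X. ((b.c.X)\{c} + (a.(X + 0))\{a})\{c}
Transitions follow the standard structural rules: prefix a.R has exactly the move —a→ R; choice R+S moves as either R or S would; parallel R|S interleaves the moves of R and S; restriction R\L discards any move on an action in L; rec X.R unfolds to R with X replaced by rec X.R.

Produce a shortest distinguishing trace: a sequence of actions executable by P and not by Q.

a

Reachable graph of P (2 states):
  s0 = rec X. ((a.c.X)\{c} + (a.(X + 0))\{a})\{c} ⊢ =a=> s1
  s1 = (c.(rec X. ((a.c.X)\{c} + (a.(X + 0))\{a})\{c}))\{c}\{c} ⊢ (no moves)
Reachable graph of Q (2 states):
  t0 = rec X. ((b.c.X)\{c} + (a.(X + 0))\{a})\{c} ⊢ =b=> t1
  t1 = (c.(rec X. ((b.c.X)\{c} + (a.(X + 0))\{a})\{c}))\{c}\{c} ⊢ (no moves)
Trace ⟨a⟩ through P, begin at {s0}:
  step 1 (a): {s1}
  P completes σ.
Trace ⟨a⟩ through Q, begin at {t0}:
  step 1 (a): no successor for Q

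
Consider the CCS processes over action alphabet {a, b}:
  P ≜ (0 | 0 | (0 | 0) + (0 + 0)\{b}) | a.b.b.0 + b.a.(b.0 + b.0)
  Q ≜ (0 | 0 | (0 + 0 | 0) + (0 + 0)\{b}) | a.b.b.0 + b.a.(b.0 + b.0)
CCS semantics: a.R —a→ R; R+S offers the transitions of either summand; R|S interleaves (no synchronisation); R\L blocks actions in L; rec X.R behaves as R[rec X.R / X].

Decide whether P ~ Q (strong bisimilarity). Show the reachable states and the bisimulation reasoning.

LTS(P): 7 reachable states
  m0 = (0 | 0 | (0 | 0) + (0 + 0)\{b}) | a.b.b.0 + b.a.(b.0 + b.0) ⊢ --a--▸ m1, --b--▸ m2
  m1 = (0 | 0 | (0 | 0) + (0 + 0)\{b}) | b.b.0 ⊢ --b--▸ m3
  m2 = a.(b.0 + b.0) ⊢ --a--▸ m4
  m3 = (0 | 0 | (0 | 0) + (0 + 0)\{b}) | b.0 ⊢ --b--▸ m5
  m4 = b.0 + b.0 ⊢ --b--▸ m6
  m5 = (0 | 0 | (0 | 0) + (0 + 0)\{b}) | 0 ⊢ deadlocked
  m6 = 0 ⊢ deadlocked
LTS(Q): 7 reachable states
  n0 = (0 | 0 | (0 + 0 | 0) + (0 + 0)\{b}) | a.b.b.0 + b.a.(b.0 + b.0) ⊢ --a--▸ n1, --b--▸ n2
  n1 = (0 | 0 | (0 + 0 | 0) + (0 + 0)\{b}) | b.b.0 ⊢ --b--▸ n3
  n2 = a.(b.0 + b.0) ⊢ --a--▸ n4
  n3 = (0 | 0 | (0 + 0 | 0) + (0 + 0)\{b}) | b.0 ⊢ --b--▸ n5
  n4 = b.0 + b.0 ⊢ --b--▸ n6
  n5 = (0 | 0 | (0 + 0 | 0) + (0 + 0)\{b}) | 0 ⊢ deadlocked
  n6 = 0 ⊢ deadlocked
Bisimilarity quotient blocks:
  B0 = {m0, n0}
  B1 = {m2, n2}
  B2 = {m3, m4, n3, n4}
  B3 = {m5, m6, n5, n6}
  B4 = {m1, n1}
m0 ∈ B0, n0 ∈ B0 → same block

P ~ Q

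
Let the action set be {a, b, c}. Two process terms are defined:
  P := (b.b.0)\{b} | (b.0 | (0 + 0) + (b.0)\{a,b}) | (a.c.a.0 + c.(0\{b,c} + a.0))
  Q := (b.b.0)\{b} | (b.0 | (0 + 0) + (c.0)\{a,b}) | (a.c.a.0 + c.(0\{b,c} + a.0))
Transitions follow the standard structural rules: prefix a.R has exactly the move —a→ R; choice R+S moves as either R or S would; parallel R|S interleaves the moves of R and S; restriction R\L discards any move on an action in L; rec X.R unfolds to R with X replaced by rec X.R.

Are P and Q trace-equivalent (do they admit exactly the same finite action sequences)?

trace-distinct — witness ⟨cc⟩

P's transition system — 10 states:
  u0 = (b.b.0)\{b} | (b.0 | (0 + 0) + (b.0)\{a,b}) | (a.c.a.0 + c.(0\{b,c} + a.0)) has moves -a-> u1, -b-> u2, -c-> u3
  u1 = (b.b.0)\{b} | (b.0 | (0 + 0) + (b.0)\{a,b}) | c.a.0 has moves -b-> u4, -c-> u5
  u2 = (b.b.0)\{b} | (0 | (0 + 0)) | (a.c.a.0 + c.(0\{b,c} + a.0)) has moves -a-> u4, -c-> u6
  u3 = (b.b.0)\{b} | (b.0 | (0 + 0) + (b.0)\{a,b}) | (0\{b,c} + a.0) has moves -a-> u7, -b-> u6
  u4 = (b.b.0)\{b} | (0 | (0 + 0)) | c.a.0 has moves -c-> u8
  u5 = (b.b.0)\{b} | (b.0 | (0 + 0) + (b.0)\{a,b}) | a.0 has moves -a-> u7, -b-> u8
  u6 = (b.b.0)\{b} | (0 | (0 + 0)) | (0\{b,c} + a.0) has moves -a-> u9
  u7 = (b.b.0)\{b} | (b.0 | (0 + 0) + (b.0)\{a,b}) | 0 has moves -b-> u9
  u8 = (b.b.0)\{b} | (0 | (0 + 0)) | a.0 has moves -a-> u9
  u9 = (b.b.0)\{b} | (0 | (0 + 0)) | 0 has moves ∅
Q's transition system — 15 states:
  v0 = (b.b.0)\{b} | (b.0 | (0 + 0) + (c.0)\{a,b}) | (a.c.a.0 + c.(0\{b,c} + a.0)) has moves -a-> v1, -b-> v2, -c-> v3, -c-> v4
  v1 = (b.b.0)\{b} | (b.0 | (0 + 0) + (c.0)\{a,b}) | c.a.0 has moves -b-> v5, -c-> v6, -c-> v7
  v2 = (b.b.0)\{b} | (0 | (0 + 0)) | (a.c.a.0 + c.(0\{b,c} + a.0)) has moves -a-> v5, -c-> v8
  v3 = (b.b.0)\{b} | (b.0 | (0 + 0) + (c.0)\{a,b}) | (0\{b,c} + a.0) has moves -a-> v9, -b-> v8, -c-> v10
  v4 = (b.b.0)\{b} | 0\{a,b} | (a.c.a.0 + c.(0\{b,c} + a.0)) has moves -a-> v7, -c-> v10
  v5 = (b.b.0)\{b} | (0 | (0 + 0)) | c.a.0 has moves -c-> v11
  v6 = (b.b.0)\{b} | (b.0 | (0 + 0) + (c.0)\{a,b}) | a.0 has moves -a-> v9, -b-> v11, -c-> v12
  v7 = (b.b.0)\{b} | 0\{a,b} | c.a.0 has moves -c-> v12
  v8 = (b.b.0)\{b} | (0 | (0 + 0)) | (0\{b,c} + a.0) has moves -a-> v13
  v9 = (b.b.0)\{b} | (b.0 | (0 + 0) + (c.0)\{a,b}) | 0 has moves -b-> v13, -c-> v14
  v10 = (b.b.0)\{b} | 0\{a,b} | (0\{b,c} + a.0) has moves -a-> v14
  v11 = (b.b.0)\{b} | (0 | (0 + 0)) | a.0 has moves -a-> v13
  v12 = (b.b.0)\{b} | 0\{a,b} | a.0 has moves -a-> v14
  v13 = (b.b.0)\{b} | (0 | (0 + 0)) | 0 has moves ∅
  v14 = (b.b.0)\{b} | 0\{a,b} | 0 has moves ∅
Trace ⟨cc⟩ through Q, begin at {v0}:
  [1] c ⇒ {v3, v4}
  [2] c ⇒ {v10}
  Q completes σ.
Trace ⟨cc⟩ through P, begin at {u0}:
  [1] c ⇒ {u3}
  [2] c ⇒ ∅  — P cannot continue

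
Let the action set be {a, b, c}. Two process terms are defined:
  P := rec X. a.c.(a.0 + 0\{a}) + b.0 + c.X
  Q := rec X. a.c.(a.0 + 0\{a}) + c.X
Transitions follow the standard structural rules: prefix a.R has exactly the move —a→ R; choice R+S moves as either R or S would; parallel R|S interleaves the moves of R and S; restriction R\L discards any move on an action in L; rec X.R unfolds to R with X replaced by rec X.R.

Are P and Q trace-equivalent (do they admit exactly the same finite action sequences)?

LTS(P): 4 reachable states
  p0 = rec X. a.c.(a.0 + 0\{a}) + b.0 + c.X | -a-> p1, -b-> p2, -c-> p0
  p1 = c.(a.0 + 0\{a}) | -c-> p3
  p2 = 0 | (no moves)
  p3 = a.0 + 0\{a} | -a-> p2
LTS(Q): 4 reachable states
  q0 = rec X. a.c.(a.0 + 0\{a}) + c.X | -a-> q1, -c-> q0
  q1 = c.(a.0 + 0\{a}) | -c-> q2
  q2 = a.0 + 0\{a} | -a-> q3
  q3 = 0 | (no moves)
Run σ = ⟨b⟩ on P: start {p0}
  [1] b ⇒ {p2}
  ✓ P
Run σ = ⟨b⟩ on Q: start {q0}
  [1] b ⇒ ∅  — Q cannot continue

traces(P) ≠ traces(Q) — witness ⟨b⟩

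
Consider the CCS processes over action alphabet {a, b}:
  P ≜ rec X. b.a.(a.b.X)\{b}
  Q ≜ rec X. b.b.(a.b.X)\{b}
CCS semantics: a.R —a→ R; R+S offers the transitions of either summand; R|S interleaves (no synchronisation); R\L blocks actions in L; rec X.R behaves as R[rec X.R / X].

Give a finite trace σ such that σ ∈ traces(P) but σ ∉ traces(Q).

LTS(P): 4 reachable states
  u0 = rec X. b.a.(a.b.X)\{b} → ··b··> u1
  u1 = a.(a.b.(rec X. b.a.(a.b.X)\{b}))\{b} → ··a··> u2
  u2 = (a.b.(rec X. b.a.(a.b.X)\{b}))\{b} → ··a··> u3
  u3 = (b.(rec X. b.a.(a.b.X)\{b}))\{b} → deadlocked
LTS(Q): 4 reachable states
  v0 = rec X. b.b.(a.b.X)\{b} → ··b··> v1
  v1 = b.(a.b.(rec X. b.b.(a.b.X)\{b}))\{b} → ··b··> v2
  v2 = (a.b.(rec X. b.b.(a.b.X)\{b}))\{b} → ··a··> v3
  v3 = (b.(rec X. b.b.(a.b.X)\{b}))\{b} → deadlocked
Executing ba from P (initial set {u0}):
  [1] b ⇒ {u1}
  [2] a ⇒ {u2}
  — P admits the full trace.
Executing ba from Q (initial set {v0}):
  [1] b ⇒ {v1}
  [2] a ⇒ ∅ (Q stuck)

ba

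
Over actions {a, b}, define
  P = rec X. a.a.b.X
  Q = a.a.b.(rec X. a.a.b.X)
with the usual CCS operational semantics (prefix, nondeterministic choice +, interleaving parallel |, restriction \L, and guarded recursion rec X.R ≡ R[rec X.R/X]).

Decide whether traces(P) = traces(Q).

traces(P) = traces(Q)

LTS(P): 3 reachable states
  s0 = rec X. a.a.b.X | —a→ s1
  s1 = a.b.(rec X. a.a.b.X) | —a→ s2
  s2 = b.(rec X. a.a.b.X) | —b→ s0
LTS(Q): 4 reachable states
  t0 = a.a.b.(rec X. a.a.b.X) | —a→ t1
  t1 = a.b.(rec X. a.a.b.X) | —a→ t2
  t2 = b.(rec X. a.a.b.X) | —b→ t3
  t3 = rec X. a.a.b.X | —a→ t1
Partition-refinement fixed point:
  B0 = {s0, t0, t3}
  B1 = {s1, t1}
  B2 = {s2, t2}
s0 ∈ B0, t0 ∈ B0 → same block
Bisimilar ⇒ trace-equivalent.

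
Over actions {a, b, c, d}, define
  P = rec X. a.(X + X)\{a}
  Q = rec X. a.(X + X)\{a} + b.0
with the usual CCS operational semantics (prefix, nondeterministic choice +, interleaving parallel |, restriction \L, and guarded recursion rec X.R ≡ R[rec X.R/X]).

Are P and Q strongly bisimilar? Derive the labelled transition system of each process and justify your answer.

P ≁ Q

Reachable graph of P (2 states):
  m0 = rec X. a.(X + X)\{a} has moves ··a··> m1
  m1 = ((rec X. a.(X + X)\{a}) + (rec X. a.(X + X)\{a}))\{a} has moves ·
Reachable graph of Q (4 states):
  n0 = rec X. a.(X + X)\{a} + b.0 has moves ··a··> n1, ··b··> n2
  n1 = ((rec X. a.(X + X)\{a} + b.0) + (rec X. a.(X + X)\{a} + b.0))\{a} has moves ··b··> n3
  n2 = 0 has moves ·
  n3 = 0\{a} has moves ·
Coarsest stable partition (strong bisimilarity classes):
  B0 = {m0}
  B1 = {m1, n2, n3}
  B2 = {n0}
  B3 = {n1}
m0 ∈ B0, n0 ∈ B2 → different blocks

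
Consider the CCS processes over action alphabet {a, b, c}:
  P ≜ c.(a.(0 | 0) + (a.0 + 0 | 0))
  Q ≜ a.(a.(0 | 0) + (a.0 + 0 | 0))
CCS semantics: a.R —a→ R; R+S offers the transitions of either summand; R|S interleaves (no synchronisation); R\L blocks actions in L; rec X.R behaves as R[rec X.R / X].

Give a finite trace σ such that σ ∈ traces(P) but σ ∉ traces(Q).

c

P's transition system — 4 states:
  u0 = c.(a.(0 | 0) + (a.0 + 0 | 0)) | ··c··> u1
  u1 = a.(0 | 0) + (a.0 + 0 | 0) | ··a··> u2, ··a··> u3
  u2 = 0 | (no moves)
  u3 = 0 | 0 | (no moves)
Q's transition system — 4 states:
  v0 = a.(a.(0 | 0) + (a.0 + 0 | 0)) | ··a··> v1
  v1 = a.(0 | 0) + (a.0 + 0 | 0) | ··a··> v2, ··a··> v3
  v2 = 0 | (no moves)
  v3 = 0 | 0 | (no moves)
Run σ = ⟨c⟩ on P: start {u0}
  [1] c ⇒ {u1}
  — P admits the full trace.
Run σ = ⟨c⟩ on Q: start {v0}
  [1] c ⇒ ∅  — Q cannot continue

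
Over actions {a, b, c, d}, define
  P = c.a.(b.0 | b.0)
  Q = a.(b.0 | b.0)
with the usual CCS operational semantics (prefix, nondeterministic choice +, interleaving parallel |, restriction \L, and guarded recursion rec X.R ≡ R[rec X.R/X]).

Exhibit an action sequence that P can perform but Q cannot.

Reachable graph of P (6 states):
  p0 = c.a.(b.0 | b.0) | —c→ p1
  p1 = a.(b.0 | b.0) | —a→ p2
  p2 = b.0 | b.0 | —b→ p3, —b→ p4
  p3 = 0 | b.0 | —b→ p5
  p4 = b.0 | 0 | —b→ p5
  p5 = 0 | 0 | stopped
Reachable graph of Q (5 states):
  q0 = a.(b.0 | b.0) | —a→ q1
  q1 = b.0 | b.0 | —b→ q2, —b→ q3
  q2 = 0 | b.0 | —b→ q4
  q3 = b.0 | 0 | —b→ q4
  q4 = 0 | 0 | stopped
Trace ⟨c⟩ through P, begin at {p0}:
  step 1 (c): {p1}
  — P admits the full trace.
Trace ⟨c⟩ through Q, begin at {q0}:
  step 1 (c): ∅ (Q stuck)

c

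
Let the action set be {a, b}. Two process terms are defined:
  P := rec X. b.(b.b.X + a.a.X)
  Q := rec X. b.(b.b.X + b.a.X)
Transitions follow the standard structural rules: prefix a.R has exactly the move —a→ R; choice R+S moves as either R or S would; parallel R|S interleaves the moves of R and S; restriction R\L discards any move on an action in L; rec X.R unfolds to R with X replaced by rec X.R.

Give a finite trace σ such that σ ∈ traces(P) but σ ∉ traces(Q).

ba

Reachable graph of P (4 states):
  p0 = rec X. b.(b.b.X + a.a.X) → -b-> p1
  p1 = b.b.(rec X. b.(b.b.X + a.a.X)) + a.a.(rec X. b.(b.b.X + a.a.X)) → -a-> p2, -b-> p3
  p2 = a.(rec X. b.(b.b.X + a.a.X)) → -a-> p0
  p3 = b.(rec X. b.(b.b.X + a.a.X)) → -b-> p0
Reachable graph of Q (4 states):
  q0 = rec X. b.(b.b.X + b.a.X) → -b-> q1
  q1 = b.b.(rec X. b.(b.b.X + b.a.X)) + b.a.(rec X. b.(b.b.X + b.a.X)) → -b-> q2, -b-> q3
  q2 = a.(rec X. b.(b.b.X + b.a.X)) → -a-> q0
  q3 = b.(rec X. b.(b.b.X + b.a.X)) → -b-> q0
Run σ = ⟨ba⟩ on P: start {p0}
  step 1 (b): {p1}
  step 2 (a): {p2}
  ✓ P
Run σ = ⟨ba⟩ on Q: start {q0}
  step 1 (b): {q1}
  step 2 (a): ∅ (Q stuck)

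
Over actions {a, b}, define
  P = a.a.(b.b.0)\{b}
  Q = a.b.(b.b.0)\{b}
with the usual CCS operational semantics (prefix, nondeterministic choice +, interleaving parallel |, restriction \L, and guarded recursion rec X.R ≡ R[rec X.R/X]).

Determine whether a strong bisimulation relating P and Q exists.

P ≁ Q

P's transition system — 3 states:
  u0 = a.a.(b.b.0)\{b} :: ··a··> u1
  u1 = a.(b.b.0)\{b} :: ··a··> u2
  u2 = (b.b.0)\{b} :: ∅
Q's transition system — 3 states:
  v0 = a.b.(b.b.0)\{b} :: ··a··> v1
  v1 = b.(b.b.0)\{b} :: ··b··> v2
  v2 = (b.b.0)\{b} :: ∅
Partition-refinement fixed point:
  B0 = {u0}
  B1 = {u1}
  B2 = {u2, v2}
  B3 = {v0}
  B4 = {v1}
u0 ∈ B0, v0 ∈ B3 → different blocks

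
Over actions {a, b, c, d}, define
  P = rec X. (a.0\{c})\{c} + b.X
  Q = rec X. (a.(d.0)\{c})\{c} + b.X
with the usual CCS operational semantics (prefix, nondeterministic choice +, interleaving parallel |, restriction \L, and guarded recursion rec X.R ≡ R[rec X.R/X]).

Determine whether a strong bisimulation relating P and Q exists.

not bisimilar

Reachable graph of P (2 states):
  u0 = rec X. (a.0\{c})\{c} + b.X → --a--▸ u1, --b--▸ u0
  u1 = 0\{c}\{c} → deadlocked
Reachable graph of Q (3 states):
  v0 = rec X. (a.(d.0)\{c})\{c} + b.X → --a--▸ v1, --b--▸ v0
  v1 = (d.0)\{c}\{c} → --d--▸ v2
  v2 = 0\{c}\{c} → deadlocked
Partition-refinement fixed point:
  B0 = {u0}
  B1 = {u1, v2}
  B2 = {v0}
  B3 = {v1}
u0 ∈ B0, v0 ∈ B2 → different blocks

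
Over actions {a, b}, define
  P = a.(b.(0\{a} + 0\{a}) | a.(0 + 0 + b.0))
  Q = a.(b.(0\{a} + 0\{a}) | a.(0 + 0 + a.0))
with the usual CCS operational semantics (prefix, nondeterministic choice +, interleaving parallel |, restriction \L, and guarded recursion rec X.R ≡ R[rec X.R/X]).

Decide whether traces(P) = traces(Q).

LTS(P): 7 reachable states
  m0 = a.(b.(0\{a} + 0\{a}) | a.(0 + 0 + b.0)) | —a→ m1
  m1 = b.(0\{a} + 0\{a}) | a.(0 + 0 + b.0) | —a→ m2, —b→ m3
  m2 = b.(0\{a} + 0\{a}) | (0 + 0 + b.0) | —b→ m4, —b→ m5
  m3 = (0\{a} + 0\{a}) | a.(0 + 0 + b.0) | —a→ m4
  m4 = (0\{a} + 0\{a}) | (0 + 0 + b.0) | —b→ m6
  m5 = b.(0\{a} + 0\{a}) | 0 | —b→ m6
  m6 = (0\{a} + 0\{a}) | 0 | ·
LTS(Q): 7 reachable states
  n0 = a.(b.(0\{a} + 0\{a}) | a.(0 + 0 + a.0)) | —a→ n1
  n1 = b.(0\{a} + 0\{a}) | a.(0 + 0 + a.0) | —a→ n2, —b→ n3
  n2 = b.(0\{a} + 0\{a}) | (0 + 0 + a.0) | —a→ n4, —b→ n5
  n3 = (0\{a} + 0\{a}) | a.(0 + 0 + a.0) | —a→ n5
  n4 = b.(0\{a} + 0\{a}) | 0 | —b→ n6
  n5 = (0\{a} + 0\{a}) | (0 + 0 + a.0) | —a→ n6
  n6 = (0\{a} + 0\{a}) | 0 | ·
Executing aabb from P (initial set {m0}):
  after a @ step 1: {m1}
  after a @ step 2: {m2}
  after b @ step 3: {m4, m5}
  after b @ step 4: {m6}
  P completes σ.
Executing aabb from Q (initial set {n0}):
  after a @ step 1: {n1}
  after a @ step 2: {n2}
  after b @ step 3: {n5}
  after b @ step 4: ∅ (Q stuck)

traces(P) ≠ traces(Q) — witness ⟨aabb⟩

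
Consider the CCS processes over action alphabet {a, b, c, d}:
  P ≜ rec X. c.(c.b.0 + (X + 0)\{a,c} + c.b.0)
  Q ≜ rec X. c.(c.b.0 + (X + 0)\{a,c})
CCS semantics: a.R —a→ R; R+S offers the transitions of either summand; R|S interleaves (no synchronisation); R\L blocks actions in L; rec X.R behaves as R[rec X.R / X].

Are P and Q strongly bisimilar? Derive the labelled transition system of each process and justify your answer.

LTS(P): 4 reachable states
  u0 = rec X. c.(c.b.0 + (X + 0)\{a,c} + c.b.0) → -c-> u1
  u1 = c.b.0 + ((rec X. c.(c.b.0 + (X + 0)\{a,c} + c.b.0)) + 0)\{a,c} + c.b.0 → -c-> u2
  u2 = b.0 → -b-> u3
  u3 = 0 → ∅
LTS(Q): 4 reachable states
  v0 = rec X. c.(c.b.0 + (X + 0)\{a,c}) → -c-> v1
  v1 = c.b.0 + ((rec X. c.(c.b.0 + (X + 0)\{a,c})) + 0)\{a,c} → -c-> v2
  v2 = b.0 → -b-> v3
  v3 = 0 → ∅
Bisimilarity quotient blocks:
  B0 = {u0, v0}
  B1 = {u1, v1}
  B2 = {u2, v2}
  B3 = {u3, v3}
u0 ∈ B0, v0 ∈ B0 → same block

bisimilar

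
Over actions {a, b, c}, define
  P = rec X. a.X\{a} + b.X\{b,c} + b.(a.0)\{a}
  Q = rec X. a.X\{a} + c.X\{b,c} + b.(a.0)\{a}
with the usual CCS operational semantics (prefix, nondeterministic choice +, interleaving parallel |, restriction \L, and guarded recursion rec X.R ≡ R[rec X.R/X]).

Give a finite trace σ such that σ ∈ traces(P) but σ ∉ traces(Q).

ba

LTS(P): 7 reachable states
  u0 = rec X. a.X\{a} + b.X\{b,c} + b.(a.0)\{a} | -a-> u1, -b-> u2, -b-> u3
  u1 = (rec X. a.X\{a} + b.X\{b,c} + b.(a.0)\{a})\{a} | -b-> u4, -b-> u5
  u2 = (a.0)\{a} | stopped
  u3 = (rec X. a.X\{a} + b.X\{b,c} + b.(a.0)\{a})\{b,c} | -a-> u6
  u4 = (a.0)\{a}\{a} | stopped
  u5 = (rec X. a.X\{a} + b.X\{b,c} + b.(a.0)\{a})\{b,c}\{a} | stopped
  u6 = (rec X. a.X\{a} + b.X\{b,c} + b.(a.0)\{a})\{a}\{b,c} | stopped
LTS(Q): 7 reachable states
  v0 = rec X. a.X\{a} + c.X\{b,c} + b.(a.0)\{a} | -a-> v1, -b-> v2, -c-> v3
  v1 = (rec X. a.X\{a} + c.X\{b,c} + b.(a.0)\{a})\{a} | -b-> v4, -c-> v5
  v2 = (a.0)\{a} | stopped
  v3 = (rec X. a.X\{a} + c.X\{b,c} + b.(a.0)\{a})\{b,c} | -a-> v6
  v4 = (a.0)\{a}\{a} | stopped
  v5 = (rec X. a.X\{a} + c.X\{b,c} + b.(a.0)\{a})\{b,c}\{a} | stopped
  v6 = (rec X. a.X\{a} + c.X\{b,c} + b.(a.0)\{a})\{a}\{b,c} | stopped
Executing ba from P (initial set {u0}):
  [1] b ⇒ {u2, u3}
  [2] a ⇒ {u6}
  — P admits the full trace.
Executing ba from Q (initial set {v0}):
  [1] b ⇒ {v2}
  [2] a ⇒ no successor for Q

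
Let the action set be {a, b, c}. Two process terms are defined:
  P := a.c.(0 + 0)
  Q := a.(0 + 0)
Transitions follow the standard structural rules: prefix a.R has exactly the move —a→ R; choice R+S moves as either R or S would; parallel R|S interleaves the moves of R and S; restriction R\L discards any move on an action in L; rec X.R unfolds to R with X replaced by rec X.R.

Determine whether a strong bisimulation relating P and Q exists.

Reachable graph of P (3 states):
  p0 = a.c.(0 + 0) → ··a··> p1
  p1 = c.(0 + 0) → ··c··> p2
  p2 = 0 + 0 → ·
Reachable graph of Q (2 states):
  q0 = a.(0 + 0) → ··a··> q1
  q1 = 0 + 0 → ·
Bisimilarity quotient blocks:
  B0 = {p0}
  B1 = {p1}
  B2 = {p2, q1}
  B3 = {q0}
p0 ∈ B0, q0 ∈ B3 → different blocks

P ≁ Q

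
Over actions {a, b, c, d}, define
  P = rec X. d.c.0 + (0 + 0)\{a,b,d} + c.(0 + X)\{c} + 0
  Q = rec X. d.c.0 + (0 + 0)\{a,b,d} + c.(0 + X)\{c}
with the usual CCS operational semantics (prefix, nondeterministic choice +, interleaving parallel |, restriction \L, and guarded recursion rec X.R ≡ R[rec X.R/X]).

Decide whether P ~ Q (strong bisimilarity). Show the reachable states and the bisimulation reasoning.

P ~ Q

P's transition system — 5 states:
  u0 = rec X. d.c.0 + (0 + 0)\{a,b,d} + c.(0 + X)\{c} + 0 has moves --c--▸ u1, --d--▸ u2
  u1 = (0 + (rec X. d.c.0 + (0 + 0)\{a,b,d} + c.(0 + X)\{c} + 0))\{c} has moves --d--▸ u3
  u2 = c.0 has moves --c--▸ u4
  u3 = (c.0)\{c} has moves deadlocked
  u4 = 0 has moves deadlocked
Q's transition system — 5 states:
  v0 = rec X. d.c.0 + (0 + 0)\{a,b,d} + c.(0 + X)\{c} has moves --c--▸ v1, --d--▸ v2
  v1 = (0 + (rec X. d.c.0 + (0 + 0)\{a,b,d} + c.(0 + X)\{c}))\{c} has moves --d--▸ v3
  v2 = c.0 has moves --c--▸ v4
  v3 = (c.0)\{c} has moves deadlocked
  v4 = 0 has moves deadlocked
Bisimilarity quotient blocks:
  B0 = {u0, v0}
  B1 = {u2, v2}
  B2 = {u3, u4, v3, v4}
  B3 = {u1, v1}
u0 ∈ B0, v0 ∈ B0 → same block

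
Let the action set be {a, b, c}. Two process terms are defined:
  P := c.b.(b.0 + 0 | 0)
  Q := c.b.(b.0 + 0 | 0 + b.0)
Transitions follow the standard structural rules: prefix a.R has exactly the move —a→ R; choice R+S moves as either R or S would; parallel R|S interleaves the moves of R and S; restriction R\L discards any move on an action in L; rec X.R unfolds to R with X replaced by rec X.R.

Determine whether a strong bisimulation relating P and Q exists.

P's transition system — 4 states:
  u0 = c.b.(b.0 + 0 | 0) has moves -c-> u1
  u1 = b.(b.0 + 0 | 0) has moves -b-> u2
  u2 = b.0 + 0 | 0 has moves -b-> u3
  u3 = 0 has moves stopped
Q's transition system — 4 states:
  v0 = c.b.(b.0 + 0 | 0 + b.0) has moves -c-> v1
  v1 = b.(b.0 + 0 | 0 + b.0) has moves -b-> v2
  v2 = b.0 + 0 | 0 + b.0 has moves -b-> v3
  v3 = 0 has moves stopped
Partition-refinement fixed point:
  B0 = {u0, v0}
  B1 = {u1, v1}
  B2 = {u2, v2}
  B3 = {u3, v3}
u0 ∈ B0, v0 ∈ B0 → same block

YES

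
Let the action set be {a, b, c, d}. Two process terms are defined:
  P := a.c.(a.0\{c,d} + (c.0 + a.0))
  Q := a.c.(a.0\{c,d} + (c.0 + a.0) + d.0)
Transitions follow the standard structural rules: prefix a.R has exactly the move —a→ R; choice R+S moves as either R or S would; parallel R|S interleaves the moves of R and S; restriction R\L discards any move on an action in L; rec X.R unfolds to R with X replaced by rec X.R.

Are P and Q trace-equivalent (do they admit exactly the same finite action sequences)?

LTS(P): 5 reachable states
  p0 = a.c.(a.0\{c,d} + (c.0 + a.0)) has moves ··a··> p1
  p1 = c.(a.0\{c,d} + (c.0 + a.0)) has moves ··c··> p2
  p2 = a.0\{c,d} + (c.0 + a.0) has moves ··a··> p3, ··a··> p4, ··c··> p3
  p3 = 0 has moves ∅
  p4 = 0\{c,d} has moves ∅
LTS(Q): 5 reachable states
  q0 = a.c.(a.0\{c,d} + (c.0 + a.0) + d.0) has moves ··a··> q1
  q1 = c.(a.0\{c,d} + (c.0 + a.0) + d.0) has moves ··c··> q2
  q2 = a.0\{c,d} + (c.0 + a.0) + d.0 has moves ··a··> q3, ··a··> q4, ··c··> q3, ··d··> q3
  q3 = 0 has moves ∅
  q4 = 0\{c,d} has moves ∅
Run σ = ⟨acd⟩ on Q: start {q0}
  [1] a ⇒ {q1}
  [2] c ⇒ {q2}
  [3] d ⇒ {q3}
  ✓ Q
Run σ = ⟨acd⟩ on P: start {p0}
  [1] a ⇒ {p1}
  [2] c ⇒ {p2}
  [3] d ⇒ no successor for P

trace-distinct — witness ⟨acd⟩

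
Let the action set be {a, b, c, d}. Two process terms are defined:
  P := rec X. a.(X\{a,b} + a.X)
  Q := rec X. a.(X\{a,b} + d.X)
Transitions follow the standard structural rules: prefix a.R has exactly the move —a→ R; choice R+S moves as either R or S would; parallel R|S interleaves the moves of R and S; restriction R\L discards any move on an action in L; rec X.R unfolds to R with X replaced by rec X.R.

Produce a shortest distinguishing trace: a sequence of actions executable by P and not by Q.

aa

LTS(P): 2 reachable states
  m0 = rec X. a.(X\{a,b} + a.X) :: —a→ m1
  m1 = (rec X. a.(X\{a,b} + a.X))\{a,b} + a.(rec X. a.(X\{a,b} + a.X)) :: —a→ m0
LTS(Q): 2 reachable states
  n0 = rec X. a.(X\{a,b} + d.X) :: —a→ n1
  n1 = (rec X. a.(X\{a,b} + d.X))\{a,b} + d.(rec X. a.(X\{a,b} + d.X)) :: —d→ n0
Run σ = ⟨aa⟩ on P: start {m0}
  step 1 (a): {m1}
  step 2 (a): {m0}
  ✓ P
Run σ = ⟨aa⟩ on Q: start {n0}
  step 1 (a): {n1}
  step 2 (a): ∅  — Q cannot continue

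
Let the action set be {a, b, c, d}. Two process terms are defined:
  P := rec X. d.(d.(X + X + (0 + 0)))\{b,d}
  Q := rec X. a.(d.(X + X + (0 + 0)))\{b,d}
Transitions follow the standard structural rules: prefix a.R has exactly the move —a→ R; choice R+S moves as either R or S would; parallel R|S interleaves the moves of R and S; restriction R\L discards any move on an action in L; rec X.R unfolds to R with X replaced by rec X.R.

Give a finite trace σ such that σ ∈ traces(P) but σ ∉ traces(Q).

LTS(P): 2 reachable states
  p0 = rec X. d.(d.(X + X + (0 + 0)))\{b,d} :: —d→ p1
  p1 = (d.((rec X. d.(d.(X + X + (0 + 0)))\{b,d}) + (rec X. d.(d.(X + X + (0 + 0)))\{b,d}) + (0 + 0)))\{b,d} :: deadlocked
LTS(Q): 2 reachable states
  q0 = rec X. a.(d.(X + X + (0 + 0)))\{b,d} :: —a→ q1
  q1 = (d.((rec X. a.(d.(X + X + (0 + 0)))\{b,d}) + (rec X. a.(d.(X + X + (0 + 0)))\{b,d}) + (0 + 0)))\{b,d} :: deadlocked
Executing d from P (initial set {p0}):
  step 1 (d): {p1}
  ✓ P
Executing d from Q (initial set {q0}):
  step 1 (d): ∅  — Q cannot continue

d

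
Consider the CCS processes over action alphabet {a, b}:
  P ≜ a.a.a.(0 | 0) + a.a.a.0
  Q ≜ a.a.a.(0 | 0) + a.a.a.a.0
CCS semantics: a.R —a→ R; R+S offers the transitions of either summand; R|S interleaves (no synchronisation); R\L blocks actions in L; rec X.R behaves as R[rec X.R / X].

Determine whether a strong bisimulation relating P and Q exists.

Reachable graph of P (7 states):
  u0 = a.a.a.(0 | 0) + a.a.a.0 :: ··a··> u1, ··a··> u2
  u1 = a.a.(0 | 0) :: ··a··> u3
  u2 = a.a.0 :: ··a··> u4
  u3 = a.(0 | 0) :: ··a··> u5
  u4 = a.0 :: ··a··> u6
  u5 = 0 | 0 :: deadlocked
  u6 = 0 :: deadlocked
Reachable graph of Q (8 states):
  v0 = a.a.a.(0 | 0) + a.a.a.a.0 :: ··a··> v1, ··a··> v2
  v1 = a.a.(0 | 0) :: ··a··> v3
  v2 = a.a.a.0 :: ··a··> v4
  v3 = a.(0 | 0) :: ··a··> v5
  v4 = a.a.0 :: ··a··> v6
  v5 = 0 | 0 :: deadlocked
  v6 = a.0 :: ··a··> v7
  v7 = 0 :: deadlocked
Coarsest stable partition (strong bisimilarity classes):
  B0 = {u0, v2}
  B1 = {u1, u2, v1, v4}
  B2 = {u3, u4, v3, v6}
  B3 = {u5, u6, v5, v7}
  B4 = {v0}
u0 ∈ B0, v0 ∈ B4 → different blocks

NO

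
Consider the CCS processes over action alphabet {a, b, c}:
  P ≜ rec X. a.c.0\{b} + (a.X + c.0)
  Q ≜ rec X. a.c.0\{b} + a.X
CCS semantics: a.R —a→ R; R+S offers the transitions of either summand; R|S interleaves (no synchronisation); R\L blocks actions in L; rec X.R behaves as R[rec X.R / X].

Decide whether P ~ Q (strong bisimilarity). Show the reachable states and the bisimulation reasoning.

not bisimilar

P's transition system — 4 states:
  p0 = rec X. a.c.0\{b} + (a.X + c.0) → -a-> p0, -a-> p1, -c-> p2
  p1 = c.0\{b} → -c-> p3
  p2 = 0 → ·
  p3 = 0\{b} → ·
Q's transition system — 3 states:
  q0 = rec X. a.c.0\{b} + a.X → -a-> q0, -a-> q1
  q1 = c.0\{b} → -c-> q2
  q2 = 0\{b} → ·
Partition-refinement fixed point:
  B0 = {p0}
  B1 = {p1, q1}
  B2 = {p2, p3, q2}
  B3 = {q0}
p0 ∈ B0, q0 ∈ B3 → different blocks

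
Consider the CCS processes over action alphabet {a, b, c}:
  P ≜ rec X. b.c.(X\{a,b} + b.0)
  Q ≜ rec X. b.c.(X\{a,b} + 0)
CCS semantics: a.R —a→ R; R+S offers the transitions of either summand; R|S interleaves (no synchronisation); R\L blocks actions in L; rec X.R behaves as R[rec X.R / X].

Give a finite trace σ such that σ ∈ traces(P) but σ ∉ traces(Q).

LTS(P): 4 reachable states
  m0 = rec X. b.c.(X\{a,b} + b.0) | —b→ m1
  m1 = c.((rec X. b.c.(X\{a,b} + b.0))\{a,b} + b.0) | —c→ m2
  m2 = (rec X. b.c.(X\{a,b} + b.0))\{a,b} + b.0 | —b→ m3
  m3 = 0 | ·
LTS(Q): 3 reachable states
  n0 = rec X. b.c.(X\{a,b} + 0) | —b→ n1
  n1 = c.((rec X. b.c.(X\{a,b} + 0))\{a,b} + 0) | —c→ n2
  n2 = (rec X. b.c.(X\{a,b} + 0))\{a,b} + 0 | ·
Executing bcb from P (initial set {m0}):
  step 1 (b): {m1}
  step 2 (c): {m2}
  step 3 (b): {m3}
  — P admits the full trace.
Executing bcb from Q (initial set {n0}):
  step 1 (b): {n1}
  step 2 (c): {n2}
  step 3 (b): no successor for Q

bcb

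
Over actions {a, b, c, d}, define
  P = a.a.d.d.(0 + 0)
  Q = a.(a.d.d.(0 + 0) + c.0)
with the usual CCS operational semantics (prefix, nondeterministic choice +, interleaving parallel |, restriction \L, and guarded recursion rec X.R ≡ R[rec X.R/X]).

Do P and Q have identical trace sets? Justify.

Reachable graph of P (5 states):
  u0 = a.a.d.d.(0 + 0) → --a--▸ u1
  u1 = a.d.d.(0 + 0) → --a--▸ u2
  u2 = d.d.(0 + 0) → --d--▸ u3
  u3 = d.(0 + 0) → --d--▸ u4
  u4 = 0 + 0 → deadlocked
Reachable graph of Q (6 states):
  v0 = a.(a.d.d.(0 + 0) + c.0) → --a--▸ v1
  v1 = a.d.d.(0 + 0) + c.0 → --a--▸ v2, --c--▸ v3
  v2 = d.d.(0 + 0) → --d--▸ v4
  v3 = 0 → deadlocked
  v4 = d.(0 + 0) → --d--▸ v5
  v5 = 0 + 0 → deadlocked
Trace ⟨ac⟩ through Q, begin at {v0}:
  step 1 (a): {v1}
  step 2 (c): {v3}
  ✓ Q
Trace ⟨ac⟩ through P, begin at {u0}:
  step 1 (a): {u1}
  step 2 (c): no successor for P

trace-distinct — witness ⟨ac⟩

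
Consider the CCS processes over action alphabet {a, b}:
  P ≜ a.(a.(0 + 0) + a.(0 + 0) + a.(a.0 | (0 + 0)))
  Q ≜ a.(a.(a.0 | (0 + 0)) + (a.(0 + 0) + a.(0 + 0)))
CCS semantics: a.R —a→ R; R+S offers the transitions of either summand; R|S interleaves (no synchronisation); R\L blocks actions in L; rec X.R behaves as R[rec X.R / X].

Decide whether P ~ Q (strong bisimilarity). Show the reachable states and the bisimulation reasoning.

LTS(P): 5 reachable states
  p0 = a.(a.(0 + 0) + a.(0 + 0) + a.(a.0 | (0 + 0))) :: ··a··> p1
  p1 = a.(0 + 0) + a.(0 + 0) + a.(a.0 | (0 + 0)) :: ··a··> p2, ··a··> p3
  p2 = 0 + 0 :: deadlocked
  p3 = a.0 | (0 + 0) :: ··a··> p4
  p4 = 0 | (0 + 0) :: deadlocked
LTS(Q): 5 reachable states
  q0 = a.(a.(a.0 | (0 + 0)) + (a.(0 + 0) + a.(0 + 0))) :: ··a··> q1
  q1 = a.(a.0 | (0 + 0)) + (a.(0 + 0) + a.(0 + 0)) :: ··a··> q2, ··a··> q3
  q2 = 0 + 0 :: deadlocked
  q3 = a.0 | (0 + 0) :: ··a··> q4
  q4 = 0 | (0 + 0) :: deadlocked
Bisimilarity quotient blocks:
  B0 = {p0, q0}
  B1 = {p1, q1}
  B2 = {p2, p4, q2, q4}
  B3 = {p3, q3}
p0 ∈ B0, q0 ∈ B0 → same block

YES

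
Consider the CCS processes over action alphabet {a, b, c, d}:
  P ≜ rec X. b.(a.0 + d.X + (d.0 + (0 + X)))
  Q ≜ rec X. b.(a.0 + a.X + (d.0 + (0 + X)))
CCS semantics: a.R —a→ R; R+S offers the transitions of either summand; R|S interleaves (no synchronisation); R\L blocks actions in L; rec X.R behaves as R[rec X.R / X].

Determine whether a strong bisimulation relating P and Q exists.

P ≁ Q

P's transition system — 3 states:
  u0 = rec X. b.(a.0 + d.X + (d.0 + (0 + X))) has moves --b--▸ u1
  u1 = a.0 + d.(rec X. b.(a.0 + d.X + (d.0 + (0 + X)))) + (d.0 + (0 + (rec X. b.(a.0 + d.X + (d.0 + (0 + X)))))) has moves --a--▸ u2, --b--▸ u1, --d--▸ u0, --d--▸ u2
  u2 = 0 has moves ·
Q's transition system — 3 states:
  v0 = rec X. b.(a.0 + a.X + (d.0 + (0 + X))) has moves --b--▸ v1
  v1 = a.0 + a.(rec X. b.(a.0 + a.X + (d.0 + (0 + X)))) + (d.0 + (0 + (rec X. b.(a.0 + a.X + (d.0 + (0 + X)))))) has moves --a--▸ v0, --a--▸ v2, --b--▸ v1, --d--▸ v2
  v2 = 0 has moves ·
Bisimilarity quotient blocks:
  B0 = {u0}
  B1 = {u1}
  B2 = {u2, v2}
  B3 = {v0}
  B4 = {v1}
u0 ∈ B0, v0 ∈ B3 → different blocks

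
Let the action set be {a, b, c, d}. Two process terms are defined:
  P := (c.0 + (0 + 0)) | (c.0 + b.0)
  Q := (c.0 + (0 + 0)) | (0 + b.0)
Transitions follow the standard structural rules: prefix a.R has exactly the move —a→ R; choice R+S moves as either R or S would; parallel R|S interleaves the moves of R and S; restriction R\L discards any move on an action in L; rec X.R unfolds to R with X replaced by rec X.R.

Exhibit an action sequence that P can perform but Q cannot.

Reachable graph of P (4 states):
  p0 = (c.0 + (0 + 0)) | (c.0 + b.0) :: —b→ p1, —c→ p1, —c→ p2
  p1 = (c.0 + (0 + 0)) | 0 :: —c→ p3
  p2 = 0 | (c.0 + b.0) :: —b→ p3, —c→ p3
  p3 = 0 | 0 :: (no moves)
Reachable graph of Q (4 states):
  q0 = (c.0 + (0 + 0)) | (0 + b.0) :: —b→ q1, —c→ q2
  q1 = (c.0 + (0 + 0)) | 0 :: —c→ q3
  q2 = 0 | (0 + b.0) :: —b→ q3
  q3 = 0 | 0 :: (no moves)
Executing cc from P (initial set {p0}):
  after c @ step 1: {p1, p2}
  after c @ step 2: {p3}
  ✓ P
Executing cc from Q (initial set {q0}):
  after c @ step 1: {q2}
  after c @ step 2: ∅  — Q cannot continue

cc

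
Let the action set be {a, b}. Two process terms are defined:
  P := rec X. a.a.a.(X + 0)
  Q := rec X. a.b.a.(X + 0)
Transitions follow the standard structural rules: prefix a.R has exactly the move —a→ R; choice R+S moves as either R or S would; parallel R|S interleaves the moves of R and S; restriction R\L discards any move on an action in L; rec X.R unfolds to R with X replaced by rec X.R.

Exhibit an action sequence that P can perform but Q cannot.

aa

LTS(P): 4 reachable states
  s0 = rec X. a.a.a.(X + 0) → --a--▸ s1
  s1 = a.a.((rec X. a.a.a.(X + 0)) + 0) → --a--▸ s2
  s2 = a.((rec X. a.a.a.(X + 0)) + 0) → --a--▸ s3
  s3 = (rec X. a.a.a.(X + 0)) + 0 → --a--▸ s1
LTS(Q): 4 reachable states
  t0 = rec X. a.b.a.(X + 0) → --a--▸ t1
  t1 = b.a.((rec X. a.b.a.(X + 0)) + 0) → --b--▸ t2
  t2 = a.((rec X. a.b.a.(X + 0)) + 0) → --a--▸ t3
  t3 = (rec X. a.b.a.(X + 0)) + 0 → --a--▸ t1
Trace ⟨aa⟩ through P, begin at {s0}:
  step 1 (a): {s1}
  step 2 (a): {s2}
  ✓ P
Trace ⟨aa⟩ through Q, begin at {t0}:
  step 1 (a): {t1}
  step 2 (a): ∅  — Q cannot continue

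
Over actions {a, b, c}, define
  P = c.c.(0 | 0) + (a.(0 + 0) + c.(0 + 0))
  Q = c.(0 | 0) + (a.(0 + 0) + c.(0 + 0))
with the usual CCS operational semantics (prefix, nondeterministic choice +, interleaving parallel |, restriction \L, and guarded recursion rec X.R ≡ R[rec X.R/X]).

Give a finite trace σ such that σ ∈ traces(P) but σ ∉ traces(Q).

Reachable graph of P (4 states):
  u0 = c.c.(0 | 0) + (a.(0 + 0) + c.(0 + 0)) :: ··a··> u1, ··c··> u1, ··c··> u2
  u1 = 0 + 0 :: ·
  u2 = c.(0 | 0) :: ··c··> u3
  u3 = 0 | 0 :: ·
Reachable graph of Q (3 states):
  v0 = c.(0 | 0) + (a.(0 + 0) + c.(0 + 0)) :: ··a··> v1, ··c··> v1, ··c··> v2
  v1 = 0 + 0 :: ·
  v2 = 0 | 0 :: ·
Executing cc from P (initial set {u0}):
  step 1 (c): {u1, u2}
  step 2 (c): {u3}
  — P admits the full trace.
Executing cc from Q (initial set {v0}):
  step 1 (c): {v1, v2}
  step 2 (c): ∅  — Q cannot continue

cc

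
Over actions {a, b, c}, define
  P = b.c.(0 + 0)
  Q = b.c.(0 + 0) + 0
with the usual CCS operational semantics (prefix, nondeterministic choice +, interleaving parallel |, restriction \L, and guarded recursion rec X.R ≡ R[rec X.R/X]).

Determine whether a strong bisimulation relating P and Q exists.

Reachable graph of P (3 states):
  u0 = b.c.(0 + 0) → ··b··> u1
  u1 = c.(0 + 0) → ··c··> u2
  u2 = 0 + 0 → deadlocked
Reachable graph of Q (3 states):
  v0 = b.c.(0 + 0) + 0 → ··b··> v1
  v1 = c.(0 + 0) → ··c··> v2
  v2 = 0 + 0 → deadlocked
Bisimilarity quotient blocks:
  B0 = {u0, v0}
  B1 = {u1, v1}
  B2 = {u2, v2}
u0 ∈ B0, v0 ∈ B0 → same block

YES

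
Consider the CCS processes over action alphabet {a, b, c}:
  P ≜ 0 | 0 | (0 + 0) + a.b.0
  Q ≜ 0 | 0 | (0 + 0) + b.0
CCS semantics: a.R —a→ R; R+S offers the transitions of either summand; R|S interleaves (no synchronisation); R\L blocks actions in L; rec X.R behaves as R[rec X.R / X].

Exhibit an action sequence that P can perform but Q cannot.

LTS(P): 3 reachable states
  u0 = 0 | 0 | (0 + 0) + a.b.0 ⊢ —a→ u1
  u1 = b.0 ⊢ —b→ u2
  u2 = 0 ⊢ ·
LTS(Q): 2 reachable states
  v0 = 0 | 0 | (0 + 0) + b.0 ⊢ —b→ v1
  v1 = 0 ⊢ ·
Trace ⟨a⟩ through P, begin at {u0}:
  step 1 (a): {u1}
  P completes σ.
Trace ⟨a⟩ through Q, begin at {v0}:
  step 1 (a): ∅  — Q cannot continue

a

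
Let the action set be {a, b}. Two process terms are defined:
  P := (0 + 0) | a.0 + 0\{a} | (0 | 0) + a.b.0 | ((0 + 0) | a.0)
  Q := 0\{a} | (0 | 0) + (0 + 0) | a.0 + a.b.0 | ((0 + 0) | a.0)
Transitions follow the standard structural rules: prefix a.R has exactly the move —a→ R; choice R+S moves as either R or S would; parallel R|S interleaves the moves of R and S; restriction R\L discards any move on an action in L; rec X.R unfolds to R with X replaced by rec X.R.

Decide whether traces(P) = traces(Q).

P's transition system — 7 states:
  m0 = (0 + 0) | a.0 + 0\{a} | (0 | 0) + a.b.0 | ((0 + 0) | a.0) | —a→ m1, —a→ m2, —a→ m3
  m1 = (0 + 0) | 0 | (no moves)
  m2 = a.b.0 | ((0 + 0) | 0) | —a→ m4
  m3 = b.0 | ((0 + 0) | a.0) | —a→ m4, —b→ m5
  m4 = b.0 | ((0 + 0) | 0) | —b→ m6
  m5 = 0 | ((0 + 0) | a.0) | —a→ m6
  m6 = 0 | ((0 + 0) | 0) | (no moves)
Q's transition system — 7 states:
  n0 = 0\{a} | (0 | 0) + (0 + 0) | a.0 + a.b.0 | ((0 + 0) | a.0) | —a→ n1, —a→ n2, —a→ n3
  n1 = (0 + 0) | 0 | (no moves)
  n2 = a.b.0 | ((0 + 0) | 0) | —a→ n4
  n3 = b.0 | ((0 + 0) | a.0) | —a→ n4, —b→ n5
  n4 = b.0 | ((0 + 0) | 0) | —b→ n6
  n5 = 0 | ((0 + 0) | a.0) | —a→ n6
  n6 = 0 | ((0 + 0) | 0) | (no moves)
Bisimilarity quotient blocks:
  B0 = {m0, n0}
  B1 = {m2, n2}
  B2 = {m4, n4}
  B3 = {m1, m6, n1, n6}
  B4 = {m3, n3}
  B5 = {m5, n5}
m0 ∈ B0, n0 ∈ B0 → same block
Bisimilar ⇒ trace-equivalent.

trace-equivalent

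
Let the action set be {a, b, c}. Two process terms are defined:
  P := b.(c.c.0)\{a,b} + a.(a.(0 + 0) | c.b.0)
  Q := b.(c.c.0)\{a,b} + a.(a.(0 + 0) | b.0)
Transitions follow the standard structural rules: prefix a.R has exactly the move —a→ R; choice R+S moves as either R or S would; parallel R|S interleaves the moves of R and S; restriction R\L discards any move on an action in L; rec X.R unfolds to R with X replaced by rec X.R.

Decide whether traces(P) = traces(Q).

Reachable graph of P (10 states):
  p0 = b.(c.c.0)\{a,b} + a.(a.(0 + 0) | c.b.0) | --a--▸ p1, --b--▸ p2
  p1 = a.(0 + 0) | c.b.0 | --a--▸ p3, --c--▸ p4
  p2 = (c.c.0)\{a,b} | --c--▸ p5
  p3 = (0 + 0) | c.b.0 | --c--▸ p6
  p4 = a.(0 + 0) | b.0 | --a--▸ p6, --b--▸ p7
  p5 = (c.0)\{a,b} | --c--▸ p8
  p6 = (0 + 0) | b.0 | --b--▸ p9
  p7 = a.(0 + 0) | 0 | --a--▸ p9
  p8 = 0\{a,b} | ∅
  p9 = (0 + 0) | 0 | ∅
Reachable graph of Q (8 states):
  q0 = b.(c.c.0)\{a,b} + a.(a.(0 + 0) | b.0) | --a--▸ q1, --b--▸ q2
  q1 = a.(0 + 0) | b.0 | --a--▸ q3, --b--▸ q4
  q2 = (c.c.0)\{a,b} | --c--▸ q5
  q3 = (0 + 0) | b.0 | --b--▸ q6
  q4 = a.(0 + 0) | 0 | --a--▸ q6
  q5 = (c.0)\{a,b} | --c--▸ q7
  q6 = (0 + 0) | 0 | ∅
  q7 = 0\{a,b} | ∅
Run σ = ⟨ac⟩ on P: start {p0}
  [1] a ⇒ {p1}
  [2] c ⇒ {p4}
  P completes σ.
Run σ = ⟨ac⟩ on Q: start {q0}
  [1] a ⇒ {q1}
  [2] c ⇒ no successor for Q

traces(P) ≠ traces(Q) — witness ⟨ac⟩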